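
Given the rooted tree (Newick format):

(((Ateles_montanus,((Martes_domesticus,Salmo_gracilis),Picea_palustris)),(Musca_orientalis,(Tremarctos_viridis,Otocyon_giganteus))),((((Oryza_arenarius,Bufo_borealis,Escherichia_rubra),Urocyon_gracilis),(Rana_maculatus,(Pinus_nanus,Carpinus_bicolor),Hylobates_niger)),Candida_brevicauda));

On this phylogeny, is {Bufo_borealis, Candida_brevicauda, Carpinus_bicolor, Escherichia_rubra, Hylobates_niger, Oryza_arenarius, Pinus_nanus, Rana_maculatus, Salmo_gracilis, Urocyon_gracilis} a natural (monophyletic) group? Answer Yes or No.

No

The MRCA of the listed taxa is the root, so the smallest clade containing them is the whole tree.
That clade also contains Ateles_montanus, Martes_domesticus, Musca_orientalis, Otocyon_giganteus, Picea_palustris, Tremarctos_viridis, which are not in the proposed group, so the group is not monophyletic.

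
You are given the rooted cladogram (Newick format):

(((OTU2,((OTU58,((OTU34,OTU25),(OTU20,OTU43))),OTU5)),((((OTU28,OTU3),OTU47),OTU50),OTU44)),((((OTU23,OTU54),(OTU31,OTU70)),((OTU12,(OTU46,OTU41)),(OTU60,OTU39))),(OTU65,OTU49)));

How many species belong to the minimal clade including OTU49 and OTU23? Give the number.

11

The MRCA of OTU49 and OTU23 is the node subtending ((((OTU23,OTU54),(OTU31,OTU70)),((OTU12,(OTU46,OTU41)),(OTU60,OTU39))),(OTU65,OTU49)).
That clade contains 11 terminal taxa: OTU12, OTU23, OTU31, OTU39, OTU41, OTU46, OTU49, OTU54, OTU60, OTU65, OTU70.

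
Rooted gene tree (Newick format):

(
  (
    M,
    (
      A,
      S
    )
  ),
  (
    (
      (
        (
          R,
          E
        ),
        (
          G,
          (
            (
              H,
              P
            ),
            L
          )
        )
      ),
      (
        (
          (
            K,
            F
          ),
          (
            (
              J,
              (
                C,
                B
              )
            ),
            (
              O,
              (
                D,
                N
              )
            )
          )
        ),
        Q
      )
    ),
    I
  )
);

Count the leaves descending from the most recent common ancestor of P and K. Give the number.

The MRCA of P and K is the node subtending (((R,E),(G,((H,P),L))),(((K,F),((J,(C,B)),(O,(D,N)))),Q)).
That clade contains 15 terminal taxa: B, C, D, E, F, G, H, J, K, L, N, O, P, Q, R.

15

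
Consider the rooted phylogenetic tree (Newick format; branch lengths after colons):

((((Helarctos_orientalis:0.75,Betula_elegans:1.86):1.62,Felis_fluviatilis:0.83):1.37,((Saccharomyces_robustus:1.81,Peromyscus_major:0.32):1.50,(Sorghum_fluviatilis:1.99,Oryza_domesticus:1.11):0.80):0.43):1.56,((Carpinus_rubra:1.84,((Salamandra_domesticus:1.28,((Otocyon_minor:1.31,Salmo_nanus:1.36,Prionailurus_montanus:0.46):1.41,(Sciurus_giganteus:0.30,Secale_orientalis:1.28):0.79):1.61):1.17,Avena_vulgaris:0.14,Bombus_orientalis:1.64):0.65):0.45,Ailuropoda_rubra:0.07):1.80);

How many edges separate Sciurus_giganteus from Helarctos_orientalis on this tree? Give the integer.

11

The MRCA of Sciurus_giganteus and Helarctos_orientalis is the root of the tree.
From Sciurus_giganteus up to that node: 7 branches. From Helarctos_orientalis up to the same node: 4 branches. Total: 7 + 4 = 11.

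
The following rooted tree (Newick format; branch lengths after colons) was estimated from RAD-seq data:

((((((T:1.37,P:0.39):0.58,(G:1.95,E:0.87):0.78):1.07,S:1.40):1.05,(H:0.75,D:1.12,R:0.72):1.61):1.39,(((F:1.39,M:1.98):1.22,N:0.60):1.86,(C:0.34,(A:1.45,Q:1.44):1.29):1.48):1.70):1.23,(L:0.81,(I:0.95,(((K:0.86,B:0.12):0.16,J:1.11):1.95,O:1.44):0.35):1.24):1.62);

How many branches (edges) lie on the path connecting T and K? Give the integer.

12

The MRCA of T and K is the root of the tree.
From T up to that node: 6 branches. From K up to the same node: 6 branches. Total: 6 + 6 = 12.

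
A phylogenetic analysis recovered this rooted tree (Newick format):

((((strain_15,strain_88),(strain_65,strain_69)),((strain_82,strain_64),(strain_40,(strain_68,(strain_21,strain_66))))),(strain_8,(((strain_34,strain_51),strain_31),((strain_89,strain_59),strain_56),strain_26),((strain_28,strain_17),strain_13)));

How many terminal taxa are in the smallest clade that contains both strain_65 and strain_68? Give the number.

The MRCA of strain_65 and strain_68 is the node subtending (((strain_15,strain_88),(strain_65,strain_69)),((strain_82,strain_64),(strain_40,(strain_68,(strain_21,strain_66))))).
That clade contains 10 terminal taxa: strain_15, strain_21, strain_40, strain_64, strain_65, strain_66, strain_68, strain_69, strain_82, strain_88.

10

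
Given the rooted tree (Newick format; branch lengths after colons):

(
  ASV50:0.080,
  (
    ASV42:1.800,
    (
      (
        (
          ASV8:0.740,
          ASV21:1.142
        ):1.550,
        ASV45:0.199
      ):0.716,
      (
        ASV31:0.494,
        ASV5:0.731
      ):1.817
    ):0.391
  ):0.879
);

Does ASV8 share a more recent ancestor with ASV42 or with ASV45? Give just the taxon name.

ASV45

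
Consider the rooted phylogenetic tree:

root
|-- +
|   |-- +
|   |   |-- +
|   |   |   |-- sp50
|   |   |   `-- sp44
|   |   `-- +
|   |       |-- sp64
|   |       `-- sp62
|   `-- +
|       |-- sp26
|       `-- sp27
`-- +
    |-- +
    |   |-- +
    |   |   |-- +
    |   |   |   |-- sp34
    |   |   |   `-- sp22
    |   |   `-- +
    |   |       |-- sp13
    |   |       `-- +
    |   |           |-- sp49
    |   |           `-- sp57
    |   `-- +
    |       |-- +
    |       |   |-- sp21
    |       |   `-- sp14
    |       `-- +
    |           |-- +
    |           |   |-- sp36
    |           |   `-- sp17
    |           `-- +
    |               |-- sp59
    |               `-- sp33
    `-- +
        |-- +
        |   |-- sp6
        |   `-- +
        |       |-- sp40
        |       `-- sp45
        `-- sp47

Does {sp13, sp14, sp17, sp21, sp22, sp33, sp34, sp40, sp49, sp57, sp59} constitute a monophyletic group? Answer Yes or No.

The MRCA of the listed taxa subtends ((((sp34,sp22),(sp13,(sp49,sp57))),((sp21,sp14),((sp36,sp17),(sp59,sp33)))),((sp6,(sp40,sp45)),sp47)).
That clade also contains sp36, sp45, sp47, sp6, which are not in the proposed group, so the group is not monophyletic.

No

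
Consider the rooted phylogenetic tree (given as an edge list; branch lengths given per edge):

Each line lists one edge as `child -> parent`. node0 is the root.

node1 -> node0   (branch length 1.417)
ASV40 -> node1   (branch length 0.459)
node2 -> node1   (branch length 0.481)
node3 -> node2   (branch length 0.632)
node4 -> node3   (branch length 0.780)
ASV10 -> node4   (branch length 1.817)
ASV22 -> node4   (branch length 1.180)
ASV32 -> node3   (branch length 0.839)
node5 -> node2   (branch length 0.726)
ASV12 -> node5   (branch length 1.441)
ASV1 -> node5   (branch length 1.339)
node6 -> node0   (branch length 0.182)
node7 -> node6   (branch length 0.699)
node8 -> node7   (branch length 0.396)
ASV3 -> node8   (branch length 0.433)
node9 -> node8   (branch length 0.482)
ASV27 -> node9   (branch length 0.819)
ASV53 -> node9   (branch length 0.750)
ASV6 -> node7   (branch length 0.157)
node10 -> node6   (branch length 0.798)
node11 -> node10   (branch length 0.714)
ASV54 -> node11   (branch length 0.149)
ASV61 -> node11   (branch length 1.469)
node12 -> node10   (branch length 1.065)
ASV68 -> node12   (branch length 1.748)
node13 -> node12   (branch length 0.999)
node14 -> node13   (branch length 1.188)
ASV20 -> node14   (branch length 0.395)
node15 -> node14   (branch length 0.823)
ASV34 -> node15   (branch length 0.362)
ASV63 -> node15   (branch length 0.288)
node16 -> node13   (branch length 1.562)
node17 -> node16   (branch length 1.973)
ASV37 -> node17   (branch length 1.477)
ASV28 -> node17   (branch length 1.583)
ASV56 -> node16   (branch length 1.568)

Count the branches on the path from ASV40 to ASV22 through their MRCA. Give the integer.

The MRCA of ASV40 and ASV22 is the node subtending (ASV40,(((ASV10,ASV22),ASV32),(ASV12,ASV1))).
From ASV40 up to that node: 1 branch. From ASV22 up to the same node: 4 branches. Total: 1 + 4 = 5.

5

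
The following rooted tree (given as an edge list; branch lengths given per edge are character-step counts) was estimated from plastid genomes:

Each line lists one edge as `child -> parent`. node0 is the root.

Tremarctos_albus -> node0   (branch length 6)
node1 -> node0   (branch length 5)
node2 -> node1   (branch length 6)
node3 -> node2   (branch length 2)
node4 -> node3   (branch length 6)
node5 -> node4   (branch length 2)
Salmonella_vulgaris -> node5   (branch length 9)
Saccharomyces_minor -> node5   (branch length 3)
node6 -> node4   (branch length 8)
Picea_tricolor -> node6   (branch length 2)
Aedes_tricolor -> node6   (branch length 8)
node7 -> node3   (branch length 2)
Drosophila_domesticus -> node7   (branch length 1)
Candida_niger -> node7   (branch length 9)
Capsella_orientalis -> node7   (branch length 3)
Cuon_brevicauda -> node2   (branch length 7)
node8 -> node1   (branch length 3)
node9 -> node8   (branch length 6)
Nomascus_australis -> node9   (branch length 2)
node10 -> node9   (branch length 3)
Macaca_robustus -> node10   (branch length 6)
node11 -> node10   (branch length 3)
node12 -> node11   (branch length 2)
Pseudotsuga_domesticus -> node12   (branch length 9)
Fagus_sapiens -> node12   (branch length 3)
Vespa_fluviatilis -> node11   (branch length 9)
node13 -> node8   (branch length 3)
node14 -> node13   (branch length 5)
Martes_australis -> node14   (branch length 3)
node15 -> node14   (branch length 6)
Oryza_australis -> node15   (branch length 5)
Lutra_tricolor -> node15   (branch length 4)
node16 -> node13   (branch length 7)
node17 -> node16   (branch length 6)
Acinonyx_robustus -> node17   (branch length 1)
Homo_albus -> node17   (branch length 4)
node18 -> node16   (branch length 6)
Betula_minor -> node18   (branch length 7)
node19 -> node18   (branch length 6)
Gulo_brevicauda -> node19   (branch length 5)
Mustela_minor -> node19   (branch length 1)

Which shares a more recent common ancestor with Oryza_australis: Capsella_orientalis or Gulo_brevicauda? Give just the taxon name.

The MRCA of Oryza_australis and Gulo_brevicauda subtends ((Martes_australis,(Oryza_australis,Lutra_tricolor)),((Acinonyx_robustus,Homo_albus),(Betula_minor,(Gulo_brevicauda,Mustela_minor)))) (8 taxa).
The MRCA of Oryza_australis and Capsella_orientalis subtends (((((Salmonella_vulgaris,Saccharomyces_minor),(Picea_tricolor,Aedes_tricolor)),(Drosophila_domesticus,Candida_niger,Capsella_orientalis)),Cuon_brevicauda),((Nomascus_australis,(Macaca_robustus,((Pseudotsuga_domesticus,Fagus_sapiens),Vespa_fluviatilis))),((Martes_australis,(Oryza_australis,Lutra_tricolor)),((Acinonyx_robustus,Homo_albus),(Betula_minor,(Gulo_brevicauda,Mustela_minor)))))) (21 taxa).
The first is nested inside the second, so Oryza_australis shares a more recent common ancestor with Gulo_brevicauda.

Gulo_brevicauda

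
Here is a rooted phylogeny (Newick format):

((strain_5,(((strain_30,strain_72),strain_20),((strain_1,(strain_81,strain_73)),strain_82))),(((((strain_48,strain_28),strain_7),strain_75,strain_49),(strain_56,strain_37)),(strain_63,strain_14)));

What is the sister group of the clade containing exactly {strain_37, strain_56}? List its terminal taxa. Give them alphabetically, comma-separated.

strain_28, strain_48, strain_49, strain_7, strain_75

The clade containing exactly {strain_37, strain_56} attaches to the tree at the node subtending ((((strain_48,strain_28),strain_7),strain_75,strain_49),(strain_56,strain_37)).
The other lineage descending from that same node — the sister group — is (((strain_48,strain_28),strain_7),strain_75,strain_49); its 5 tips in alphabetical order are the answer.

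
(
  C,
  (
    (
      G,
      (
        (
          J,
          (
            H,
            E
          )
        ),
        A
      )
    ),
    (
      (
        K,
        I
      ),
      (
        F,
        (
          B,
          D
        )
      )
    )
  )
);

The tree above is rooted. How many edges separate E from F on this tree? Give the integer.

8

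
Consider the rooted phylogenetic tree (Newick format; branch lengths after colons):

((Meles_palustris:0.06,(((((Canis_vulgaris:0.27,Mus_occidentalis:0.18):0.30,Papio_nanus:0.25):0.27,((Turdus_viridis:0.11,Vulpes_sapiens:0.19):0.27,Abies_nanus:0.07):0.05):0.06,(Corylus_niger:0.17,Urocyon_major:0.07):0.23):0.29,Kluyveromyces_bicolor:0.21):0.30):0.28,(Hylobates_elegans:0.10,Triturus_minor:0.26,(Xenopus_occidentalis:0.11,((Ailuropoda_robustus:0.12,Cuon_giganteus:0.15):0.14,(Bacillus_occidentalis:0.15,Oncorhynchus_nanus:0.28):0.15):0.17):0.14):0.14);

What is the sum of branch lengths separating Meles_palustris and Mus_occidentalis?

1.46

The path runs Meles_palustris → … → MRCA → … → Mus_occidentalis; the MRCA is the node subtending (Meles_palustris,(((((Canis_vulgaris,Mus_occidentalis),Papio_nanus),((Turdus_viridis,Vulpes_sapiens),Abies_nanus)),(Corylus_niger,Urocyon_major)),Kluyveromyces_bicolor)).
Branch lengths along that path: 0.06 + 0.30 + 0.29 + 0.06 + 0.27 + 0.30 + 0.18 = 1.46.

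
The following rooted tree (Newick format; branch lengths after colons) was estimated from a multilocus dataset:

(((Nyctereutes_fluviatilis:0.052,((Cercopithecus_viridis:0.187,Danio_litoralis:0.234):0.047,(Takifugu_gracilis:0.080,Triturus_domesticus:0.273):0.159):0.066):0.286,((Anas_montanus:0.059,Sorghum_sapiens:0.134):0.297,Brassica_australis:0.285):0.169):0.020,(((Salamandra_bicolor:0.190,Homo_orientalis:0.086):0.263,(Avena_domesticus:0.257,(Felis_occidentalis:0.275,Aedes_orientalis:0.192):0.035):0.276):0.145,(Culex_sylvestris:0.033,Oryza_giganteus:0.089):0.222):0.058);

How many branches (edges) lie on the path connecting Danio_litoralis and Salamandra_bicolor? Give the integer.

The MRCA of Danio_litoralis and Salamandra_bicolor is the root of the tree.
From Danio_litoralis up to that node: 5 branches. From Salamandra_bicolor up to the same node: 4 branches. Total: 5 + 4 = 9.

9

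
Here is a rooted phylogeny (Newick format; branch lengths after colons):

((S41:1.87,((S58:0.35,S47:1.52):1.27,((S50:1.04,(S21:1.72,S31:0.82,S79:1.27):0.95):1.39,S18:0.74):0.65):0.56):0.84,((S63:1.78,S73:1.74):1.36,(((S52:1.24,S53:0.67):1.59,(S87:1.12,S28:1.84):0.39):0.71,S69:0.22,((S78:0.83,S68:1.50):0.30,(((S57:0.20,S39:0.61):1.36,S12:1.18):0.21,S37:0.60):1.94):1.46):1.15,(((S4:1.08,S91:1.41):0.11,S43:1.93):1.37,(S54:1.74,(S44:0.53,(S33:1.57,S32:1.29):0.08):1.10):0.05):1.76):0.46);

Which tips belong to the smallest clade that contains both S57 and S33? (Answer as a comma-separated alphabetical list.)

S12, S28, S32, S33, S37, S39, S4, S43, S44, S52, S53, S54, S57, S63, S68, S69, S73, S78, S87, S91

Tracing S57: it sits inside (S57,S39).
Tracing S33: it sits inside (S33,S32).
The smallest clade enclosing both is ((S63,S73),(((S52,S53),(S87,S28)),S69,((S78,S68),(((S57,S39),S12),S37))),(((S4,S91),S43),(S54,(S44,(S33,S32))))); the answer is its 20 terminal taxa in alphabetical order.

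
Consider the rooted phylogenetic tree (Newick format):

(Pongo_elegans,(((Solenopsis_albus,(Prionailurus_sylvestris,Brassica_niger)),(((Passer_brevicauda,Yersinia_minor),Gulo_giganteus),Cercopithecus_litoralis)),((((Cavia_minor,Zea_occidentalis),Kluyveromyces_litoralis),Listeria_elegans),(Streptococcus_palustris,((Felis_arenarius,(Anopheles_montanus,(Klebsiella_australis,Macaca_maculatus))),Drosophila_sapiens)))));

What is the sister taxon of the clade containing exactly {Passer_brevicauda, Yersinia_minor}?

The clade containing exactly {Passer_brevicauda, Yersinia_minor} attaches to the tree at the node subtending ((Passer_brevicauda,Yersinia_minor),Gulo_giganteus).
The other lineage descending from that same node — the sister group — is the single tip Gulo_giganteus.

Gulo_giganteus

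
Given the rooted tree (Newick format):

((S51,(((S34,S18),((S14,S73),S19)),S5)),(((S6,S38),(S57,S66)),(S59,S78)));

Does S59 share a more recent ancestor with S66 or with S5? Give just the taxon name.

The MRCA of S59 and S66 subtends (((S6,S38),(S57,S66)),(S59,S78)) (6 taxa).
The MRCA of S59 and S5 is the root, subtending the entire tree (13 taxa).
The first is nested inside the second, so S59 shares a more recent common ancestor with S66.

S66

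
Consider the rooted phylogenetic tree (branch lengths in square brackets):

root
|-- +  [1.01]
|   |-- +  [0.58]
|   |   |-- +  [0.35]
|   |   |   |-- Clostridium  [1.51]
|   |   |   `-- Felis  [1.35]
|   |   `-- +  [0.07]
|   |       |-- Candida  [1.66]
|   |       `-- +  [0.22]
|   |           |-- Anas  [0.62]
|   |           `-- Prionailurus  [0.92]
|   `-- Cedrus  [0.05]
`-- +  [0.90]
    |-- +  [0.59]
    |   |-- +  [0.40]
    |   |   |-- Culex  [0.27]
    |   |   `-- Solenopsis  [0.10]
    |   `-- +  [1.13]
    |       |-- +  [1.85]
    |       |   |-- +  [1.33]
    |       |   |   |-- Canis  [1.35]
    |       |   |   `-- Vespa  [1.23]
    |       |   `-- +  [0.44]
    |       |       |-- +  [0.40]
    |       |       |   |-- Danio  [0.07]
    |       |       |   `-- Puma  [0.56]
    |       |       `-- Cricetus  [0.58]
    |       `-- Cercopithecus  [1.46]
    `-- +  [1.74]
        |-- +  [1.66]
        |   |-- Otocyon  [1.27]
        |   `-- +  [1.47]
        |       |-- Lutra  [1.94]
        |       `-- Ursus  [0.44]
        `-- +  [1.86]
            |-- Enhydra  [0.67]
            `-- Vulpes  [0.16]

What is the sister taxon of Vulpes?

Enhydra

Vulpes attaches to the tree at the node subtending (Enhydra,Vulpes).
The other lineage descending from that same node — the sister group — is the single tip Enhydra.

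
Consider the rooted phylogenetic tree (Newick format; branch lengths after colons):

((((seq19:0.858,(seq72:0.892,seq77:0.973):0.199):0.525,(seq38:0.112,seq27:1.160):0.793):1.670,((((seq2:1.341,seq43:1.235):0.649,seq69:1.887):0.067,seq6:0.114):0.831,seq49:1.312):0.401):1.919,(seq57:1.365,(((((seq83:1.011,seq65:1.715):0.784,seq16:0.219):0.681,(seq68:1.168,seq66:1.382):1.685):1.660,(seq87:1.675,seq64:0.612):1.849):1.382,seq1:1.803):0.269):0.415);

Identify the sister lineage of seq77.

seq77 attaches to the tree at the node subtending (seq72,seq77).
The other lineage descending from that same node — the sister group — is the single tip seq72.

seq72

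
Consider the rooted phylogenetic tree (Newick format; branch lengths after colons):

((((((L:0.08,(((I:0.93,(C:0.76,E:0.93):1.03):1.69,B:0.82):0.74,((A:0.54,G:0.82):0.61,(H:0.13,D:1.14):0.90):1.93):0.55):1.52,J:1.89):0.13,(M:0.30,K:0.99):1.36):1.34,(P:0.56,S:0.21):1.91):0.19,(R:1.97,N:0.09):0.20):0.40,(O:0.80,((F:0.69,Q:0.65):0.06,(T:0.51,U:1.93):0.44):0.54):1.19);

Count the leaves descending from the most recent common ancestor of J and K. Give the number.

The MRCA of J and K is the node subtending (((L,(((I,(C,E)),B),((A,G),(H,D)))),J),(M,K)).
That clade contains 12 terminal taxa: A, B, C, D, E, G, H, I, J, K, L, M.

12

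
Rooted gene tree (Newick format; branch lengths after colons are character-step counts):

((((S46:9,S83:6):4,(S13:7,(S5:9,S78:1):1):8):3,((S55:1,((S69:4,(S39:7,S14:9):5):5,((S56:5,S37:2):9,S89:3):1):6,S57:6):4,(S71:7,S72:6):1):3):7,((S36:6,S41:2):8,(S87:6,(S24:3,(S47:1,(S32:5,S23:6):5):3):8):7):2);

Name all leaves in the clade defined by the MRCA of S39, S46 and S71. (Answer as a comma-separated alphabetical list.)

S13, S14, S37, S39, S46, S5, S55, S56, S57, S69, S71, S72, S78, S83, S89

Tracing S39: it sits inside (S39,S14).
Tracing S46: it sits inside (S46,S83).
Tracing S71: it sits inside (S71,S72).
The smallest clade enclosing all 3 is (((S46,S83),(S13,(S5,S78))),((S55,((S69,(S39,S14)),((S56,S37),S89)),S57),(S71,S72))); the answer is its 15 terminal taxa in alphabetical order.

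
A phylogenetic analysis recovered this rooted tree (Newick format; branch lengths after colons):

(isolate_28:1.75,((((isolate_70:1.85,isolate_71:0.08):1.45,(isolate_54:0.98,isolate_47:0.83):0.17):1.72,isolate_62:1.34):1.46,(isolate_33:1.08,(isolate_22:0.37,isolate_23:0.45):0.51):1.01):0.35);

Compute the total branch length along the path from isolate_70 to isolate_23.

The path runs isolate_70 → … → MRCA → … → isolate_23; the MRCA is the node subtending ((((isolate_70,isolate_71),(isolate_54,isolate_47)),isolate_62),(isolate_33,(isolate_22,isolate_23))).
Branch lengths along that path: 1.85 + 1.45 + 1.72 + 1.46 + 1.01 + 0.51 + 0.45 = 8.45.

8.45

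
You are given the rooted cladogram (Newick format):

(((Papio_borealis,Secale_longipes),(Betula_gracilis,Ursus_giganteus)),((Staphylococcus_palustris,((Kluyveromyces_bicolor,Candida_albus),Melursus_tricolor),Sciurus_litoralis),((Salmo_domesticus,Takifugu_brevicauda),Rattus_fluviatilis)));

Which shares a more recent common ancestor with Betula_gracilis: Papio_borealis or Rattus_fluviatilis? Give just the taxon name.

The MRCA of Betula_gracilis and Papio_borealis subtends ((Papio_borealis,Secale_longipes),(Betula_gracilis,Ursus_giganteus)) (4 taxa).
The MRCA of Betula_gracilis and Rattus_fluviatilis is the root, subtending the entire tree (12 taxa).
The first is nested inside the second, so Betula_gracilis shares a more recent common ancestor with Papio_borealis.

Papio_borealis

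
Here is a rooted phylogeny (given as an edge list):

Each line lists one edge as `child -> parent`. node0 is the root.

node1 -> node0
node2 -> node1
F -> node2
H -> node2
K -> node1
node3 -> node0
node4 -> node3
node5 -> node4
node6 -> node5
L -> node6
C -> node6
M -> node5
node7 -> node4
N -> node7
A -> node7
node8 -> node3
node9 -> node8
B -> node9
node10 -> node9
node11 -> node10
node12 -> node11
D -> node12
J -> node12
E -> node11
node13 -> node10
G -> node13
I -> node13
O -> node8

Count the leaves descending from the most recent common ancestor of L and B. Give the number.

12

The MRCA of L and B is the node subtending ((((L,C),M),(N,A)),((B,(((D,J),E),(G,I))),O)).
That clade contains 12 terminal taxa: A, B, C, D, E, G, I, J, L, M, N, O.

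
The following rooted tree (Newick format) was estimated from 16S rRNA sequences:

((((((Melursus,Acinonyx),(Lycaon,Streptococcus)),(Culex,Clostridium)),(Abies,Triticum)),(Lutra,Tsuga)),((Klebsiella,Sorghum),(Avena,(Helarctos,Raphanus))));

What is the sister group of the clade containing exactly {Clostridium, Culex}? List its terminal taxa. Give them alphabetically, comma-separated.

Acinonyx, Lycaon, Melursus, Streptococcus

The clade containing exactly {Clostridium, Culex} attaches to the tree at the node subtending (((Melursus,Acinonyx),(Lycaon,Streptococcus)),(Culex,Clostridium)).
The other lineage descending from that same node — the sister group — is ((Melursus,Acinonyx),(Lycaon,Streptococcus)); its 4 tips in alphabetical order are the answer.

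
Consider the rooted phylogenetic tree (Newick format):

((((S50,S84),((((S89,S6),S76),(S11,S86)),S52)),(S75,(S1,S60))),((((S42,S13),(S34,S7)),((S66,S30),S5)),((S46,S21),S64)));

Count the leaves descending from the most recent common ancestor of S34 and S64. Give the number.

10

The MRCA of S34 and S64 is the node subtending ((((S42,S13),(S34,S7)),((S66,S30),S5)),((S46,S21),S64)).
That clade contains 10 terminal taxa: S13, S21, S30, S34, S42, S46, S5, S64, S66, S7.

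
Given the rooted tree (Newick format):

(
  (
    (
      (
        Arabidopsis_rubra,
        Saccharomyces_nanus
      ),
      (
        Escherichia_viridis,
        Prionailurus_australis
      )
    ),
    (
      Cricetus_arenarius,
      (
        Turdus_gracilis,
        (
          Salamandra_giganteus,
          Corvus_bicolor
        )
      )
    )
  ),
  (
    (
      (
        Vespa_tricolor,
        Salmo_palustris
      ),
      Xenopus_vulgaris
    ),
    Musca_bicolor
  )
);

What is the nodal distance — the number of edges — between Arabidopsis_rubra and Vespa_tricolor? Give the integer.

The MRCA of Arabidopsis_rubra and Vespa_tricolor is the root of the tree.
From Arabidopsis_rubra up to that node: 4 branches. From Vespa_tricolor up to the same node: 4 branches. Total: 4 + 4 = 8.

8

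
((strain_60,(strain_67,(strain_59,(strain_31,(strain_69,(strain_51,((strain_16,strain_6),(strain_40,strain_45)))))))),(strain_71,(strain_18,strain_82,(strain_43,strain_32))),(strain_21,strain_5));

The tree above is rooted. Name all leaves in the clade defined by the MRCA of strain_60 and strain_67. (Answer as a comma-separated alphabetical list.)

strain_16, strain_31, strain_40, strain_45, strain_51, strain_59, strain_6, strain_60, strain_67, strain_69

Tracing strain_60: it sits inside (strain_60,(strain_67,(strain_59,(strain_31,(strain_69,(strain_51,((strain_16,strain_6),(strain_40,strain_45)))))))).
Tracing strain_67: it sits inside (strain_67,(strain_59,(strain_31,(strain_69,(strain_51,((strain_16,strain_6),(strain_40,strain_45))))))).
The smallest clade enclosing both is (strain_60,(strain_67,(strain_59,(strain_31,(strain_69,(strain_51,((strain_16,strain_6),(strain_40,strain_45)))))))); the answer is its 10 terminal taxa in alphabetical order.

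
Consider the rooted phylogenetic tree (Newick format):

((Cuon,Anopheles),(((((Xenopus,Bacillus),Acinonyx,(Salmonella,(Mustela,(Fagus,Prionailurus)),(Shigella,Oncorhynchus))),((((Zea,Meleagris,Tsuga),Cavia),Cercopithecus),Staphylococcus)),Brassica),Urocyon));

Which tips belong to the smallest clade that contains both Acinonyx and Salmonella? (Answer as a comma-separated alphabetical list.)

Acinonyx, Bacillus, Fagus, Mustela, Oncorhynchus, Prionailurus, Salmonella, Shigella, Xenopus

Tracing Acinonyx: it sits inside ((Xenopus,Bacillus),Acinonyx,(Salmonella,(Mustela,(Fagus,Prionailurus)),(Shigella,Oncorhynchus))).
Tracing Salmonella: it sits inside (Salmonella,(Mustela,(Fagus,Prionailurus)),(Shigella,Oncorhynchus)).
The smallest clade enclosing both is ((Xenopus,Bacillus),Acinonyx,(Salmonella,(Mustela,(Fagus,Prionailurus)),(Shigella,Oncorhynchus))); the answer is its 9 terminal taxa in alphabetical order.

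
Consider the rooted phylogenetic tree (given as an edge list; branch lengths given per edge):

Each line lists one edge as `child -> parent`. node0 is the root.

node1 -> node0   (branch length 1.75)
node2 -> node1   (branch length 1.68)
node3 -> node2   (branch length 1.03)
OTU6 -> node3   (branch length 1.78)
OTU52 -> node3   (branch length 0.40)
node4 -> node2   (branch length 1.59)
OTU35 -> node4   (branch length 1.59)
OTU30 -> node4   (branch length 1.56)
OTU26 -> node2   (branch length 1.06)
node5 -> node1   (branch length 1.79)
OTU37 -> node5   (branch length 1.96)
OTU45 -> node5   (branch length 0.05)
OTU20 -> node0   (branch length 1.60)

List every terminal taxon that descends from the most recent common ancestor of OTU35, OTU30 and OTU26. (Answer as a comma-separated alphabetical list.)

Tracing OTU35: it sits inside (OTU35,OTU30).
Tracing OTU30: it sits inside (OTU35,OTU30).
Tracing OTU26: it sits inside ((OTU6,OTU52),(OTU35,OTU30),OTU26).
The smallest clade enclosing all 3 is ((OTU6,OTU52),(OTU35,OTU30),OTU26); the answer is its 5 terminal taxa in alphabetical order.

OTU26, OTU30, OTU35, OTU52, OTU6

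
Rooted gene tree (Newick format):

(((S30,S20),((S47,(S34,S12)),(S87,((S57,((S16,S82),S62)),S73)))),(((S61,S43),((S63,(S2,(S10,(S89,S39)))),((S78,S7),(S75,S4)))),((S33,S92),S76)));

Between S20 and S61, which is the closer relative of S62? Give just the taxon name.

The MRCA of S62 and S20 subtends ((S30,S20),((S47,(S34,S12)),(S87,((S57,((S16,S82),S62)),S73)))) (11 taxa).
The MRCA of S62 and S61 is the root, subtending the entire tree (25 taxa).
The first is nested inside the second, so S62 shares a more recent common ancestor with S20.

S20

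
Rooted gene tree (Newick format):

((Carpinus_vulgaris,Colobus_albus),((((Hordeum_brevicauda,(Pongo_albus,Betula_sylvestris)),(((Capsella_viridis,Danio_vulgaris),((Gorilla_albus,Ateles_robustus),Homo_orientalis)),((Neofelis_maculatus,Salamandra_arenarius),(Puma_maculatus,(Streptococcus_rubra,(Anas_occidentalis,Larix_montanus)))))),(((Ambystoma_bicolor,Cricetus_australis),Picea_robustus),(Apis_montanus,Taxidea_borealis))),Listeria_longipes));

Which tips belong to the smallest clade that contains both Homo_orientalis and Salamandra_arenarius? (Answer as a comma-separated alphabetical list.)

Anas_occidentalis, Ateles_robustus, Capsella_viridis, Danio_vulgaris, Gorilla_albus, Homo_orientalis, Larix_montanus, Neofelis_maculatus, Puma_maculatus, Salamandra_arenarius, Streptococcus_rubra

Tracing Homo_orientalis: it sits inside ((Gorilla_albus,Ateles_robustus),Homo_orientalis).
Tracing Salamandra_arenarius: it sits inside (Neofelis_maculatus,Salamandra_arenarius).
The smallest clade enclosing both is (((Capsella_viridis,Danio_vulgaris),((Gorilla_albus,Ateles_robustus),Homo_orientalis)),((Neofelis_maculatus,Salamandra_arenarius),(Puma_maculatus,(Streptococcus_rubra,(Anas_occidentalis,Larix_montanus))))); the answer is its 11 terminal taxa in alphabetical order.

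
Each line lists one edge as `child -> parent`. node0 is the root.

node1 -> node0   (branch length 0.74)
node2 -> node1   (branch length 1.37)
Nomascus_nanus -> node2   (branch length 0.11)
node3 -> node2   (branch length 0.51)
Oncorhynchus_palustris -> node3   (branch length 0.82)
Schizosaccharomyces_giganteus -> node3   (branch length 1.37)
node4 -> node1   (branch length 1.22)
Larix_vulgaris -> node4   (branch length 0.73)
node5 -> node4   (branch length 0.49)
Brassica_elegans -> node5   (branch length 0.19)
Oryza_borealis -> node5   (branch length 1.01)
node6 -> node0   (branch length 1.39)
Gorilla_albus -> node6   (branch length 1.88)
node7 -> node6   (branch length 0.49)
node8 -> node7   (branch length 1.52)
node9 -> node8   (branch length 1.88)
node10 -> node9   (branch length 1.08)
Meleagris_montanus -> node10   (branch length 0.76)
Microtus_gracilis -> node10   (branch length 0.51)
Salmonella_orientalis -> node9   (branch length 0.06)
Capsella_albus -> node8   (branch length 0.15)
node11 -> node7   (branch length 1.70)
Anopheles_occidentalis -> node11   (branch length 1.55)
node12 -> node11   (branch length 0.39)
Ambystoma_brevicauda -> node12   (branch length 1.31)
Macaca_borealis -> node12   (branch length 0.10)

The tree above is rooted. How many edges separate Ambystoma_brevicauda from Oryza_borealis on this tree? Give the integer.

The MRCA of Ambystoma_brevicauda and Oryza_borealis is the root of the tree.
From Ambystoma_brevicauda up to that node: 5 branches. From Oryza_borealis up to the same node: 4 branches. Total: 5 + 4 = 9.

9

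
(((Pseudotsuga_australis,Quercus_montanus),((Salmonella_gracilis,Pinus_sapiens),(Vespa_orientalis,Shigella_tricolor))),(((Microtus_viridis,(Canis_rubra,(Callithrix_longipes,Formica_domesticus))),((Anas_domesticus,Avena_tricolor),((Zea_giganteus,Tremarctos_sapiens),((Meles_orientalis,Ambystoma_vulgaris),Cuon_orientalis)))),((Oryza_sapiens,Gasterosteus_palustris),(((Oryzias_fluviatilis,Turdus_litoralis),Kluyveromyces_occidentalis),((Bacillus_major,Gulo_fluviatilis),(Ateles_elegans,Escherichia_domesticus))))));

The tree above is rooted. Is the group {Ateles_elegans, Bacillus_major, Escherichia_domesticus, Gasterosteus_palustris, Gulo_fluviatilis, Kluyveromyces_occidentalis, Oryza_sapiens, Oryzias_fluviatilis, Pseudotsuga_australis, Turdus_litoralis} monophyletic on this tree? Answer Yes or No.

The MRCA of the listed taxa is the root, so the smallest clade containing them is the whole tree.
That clade also contains Ambystoma_vulgaris, Anas_domesticus, Avena_tricolor, Callithrix_longipes, Canis_rubra, Cuon_orientalis, Formica_domesticus, Meles_orientalis, Microtus_viridis, Pinus_sapiens, Quercus_montanus, Salmonella_gracilis, Shigella_tricolor, Tremarctos_sapiens, Vespa_orientalis, Zea_giganteus, which are not in the proposed group, so the group is not monophyletic.

No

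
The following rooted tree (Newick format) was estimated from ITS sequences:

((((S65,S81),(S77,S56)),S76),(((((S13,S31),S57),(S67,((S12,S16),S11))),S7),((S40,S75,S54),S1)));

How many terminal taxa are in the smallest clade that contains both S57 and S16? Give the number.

The MRCA of S57 and S16 is the node subtending (((S13,S31),S57),(S67,((S12,S16),S11))).
That clade contains 7 terminal taxa: S11, S12, S13, S16, S31, S57, S67.

7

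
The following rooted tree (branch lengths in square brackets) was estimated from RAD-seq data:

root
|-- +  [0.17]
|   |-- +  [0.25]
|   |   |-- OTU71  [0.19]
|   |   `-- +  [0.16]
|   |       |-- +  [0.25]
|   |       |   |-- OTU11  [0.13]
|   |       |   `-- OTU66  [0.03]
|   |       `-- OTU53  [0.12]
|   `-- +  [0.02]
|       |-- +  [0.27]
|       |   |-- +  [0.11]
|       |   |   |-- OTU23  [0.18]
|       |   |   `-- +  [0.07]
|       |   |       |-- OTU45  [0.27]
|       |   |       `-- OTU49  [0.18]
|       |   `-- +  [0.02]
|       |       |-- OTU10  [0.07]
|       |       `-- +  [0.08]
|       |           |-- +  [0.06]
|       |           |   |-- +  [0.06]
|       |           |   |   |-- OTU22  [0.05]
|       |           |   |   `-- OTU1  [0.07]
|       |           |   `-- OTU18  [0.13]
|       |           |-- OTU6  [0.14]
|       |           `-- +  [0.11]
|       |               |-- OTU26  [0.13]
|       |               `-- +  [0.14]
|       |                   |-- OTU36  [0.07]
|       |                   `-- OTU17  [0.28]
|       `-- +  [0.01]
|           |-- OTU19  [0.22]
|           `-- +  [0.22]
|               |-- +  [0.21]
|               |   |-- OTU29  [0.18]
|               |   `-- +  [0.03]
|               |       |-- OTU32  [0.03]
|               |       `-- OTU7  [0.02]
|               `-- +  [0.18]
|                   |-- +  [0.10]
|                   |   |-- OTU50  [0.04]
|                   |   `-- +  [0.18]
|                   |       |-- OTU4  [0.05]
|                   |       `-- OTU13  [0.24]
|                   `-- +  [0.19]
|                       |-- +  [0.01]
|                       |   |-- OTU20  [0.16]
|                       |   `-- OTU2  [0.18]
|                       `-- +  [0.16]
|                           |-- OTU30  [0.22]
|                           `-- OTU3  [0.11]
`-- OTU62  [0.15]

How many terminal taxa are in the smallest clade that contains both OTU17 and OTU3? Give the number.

The MRCA of OTU17 and OTU3 is the node subtending (((OTU23,(OTU45,OTU49)),(OTU10,(((OTU22,OTU1),OTU18),OTU6,(OTU26,(OTU36,OTU17))))),(OTU19,((OTU29,(OTU32,OTU7)),((OTU50,(OTU4,OTU13)),((OTU20,OTU2),(OTU30,OTU3)))))).
That clade contains 22 terminal taxa: OTU1, OTU10, OTU13, OTU17, OTU18, OTU19, OTU2, OTU20, OTU22, OTU23, OTU26, OTU29, OTU3, OTU30, OTU32, OTU36, OTU4, OTU45, OTU49, OTU50, OTU6, OTU7.

22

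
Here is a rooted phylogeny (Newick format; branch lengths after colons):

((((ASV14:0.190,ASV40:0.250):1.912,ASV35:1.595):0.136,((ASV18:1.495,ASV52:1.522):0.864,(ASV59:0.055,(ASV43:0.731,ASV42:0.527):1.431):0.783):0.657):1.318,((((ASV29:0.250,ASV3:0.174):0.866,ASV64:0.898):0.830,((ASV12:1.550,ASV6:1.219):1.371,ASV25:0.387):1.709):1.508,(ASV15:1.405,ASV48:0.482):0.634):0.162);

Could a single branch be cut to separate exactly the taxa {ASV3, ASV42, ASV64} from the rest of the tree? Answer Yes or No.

The MRCA of the listed taxa is the root, so the smallest clade containing them is the whole tree.
That clade also contains ASV12, ASV14, ASV15, ASV18, ASV25, ASV29, ASV35, ASV40, ASV43, ASV48, ASV52, ASV59, ASV6, which are not in the proposed group, so the group is not monophyletic.

No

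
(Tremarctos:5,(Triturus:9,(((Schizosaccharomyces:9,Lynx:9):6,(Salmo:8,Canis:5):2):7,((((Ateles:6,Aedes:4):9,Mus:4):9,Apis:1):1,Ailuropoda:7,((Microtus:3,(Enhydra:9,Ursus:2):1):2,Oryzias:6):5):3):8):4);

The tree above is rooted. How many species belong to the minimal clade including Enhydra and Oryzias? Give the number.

The MRCA of Enhydra and Oryzias is the node subtending ((Microtus,(Enhydra,Ursus)),Oryzias).
That clade contains 4 terminal taxa: Enhydra, Microtus, Oryzias, Ursus.

4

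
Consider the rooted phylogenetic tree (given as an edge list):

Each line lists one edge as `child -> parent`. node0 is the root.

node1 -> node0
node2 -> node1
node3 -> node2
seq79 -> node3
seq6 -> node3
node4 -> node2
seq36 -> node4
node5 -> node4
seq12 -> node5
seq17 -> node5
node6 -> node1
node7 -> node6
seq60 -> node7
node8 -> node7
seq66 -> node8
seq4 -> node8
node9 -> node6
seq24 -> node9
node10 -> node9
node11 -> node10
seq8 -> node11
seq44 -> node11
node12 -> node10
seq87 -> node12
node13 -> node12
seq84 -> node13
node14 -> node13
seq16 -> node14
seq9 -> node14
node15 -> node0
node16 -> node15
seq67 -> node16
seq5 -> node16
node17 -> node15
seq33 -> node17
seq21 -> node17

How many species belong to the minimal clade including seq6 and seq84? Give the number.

15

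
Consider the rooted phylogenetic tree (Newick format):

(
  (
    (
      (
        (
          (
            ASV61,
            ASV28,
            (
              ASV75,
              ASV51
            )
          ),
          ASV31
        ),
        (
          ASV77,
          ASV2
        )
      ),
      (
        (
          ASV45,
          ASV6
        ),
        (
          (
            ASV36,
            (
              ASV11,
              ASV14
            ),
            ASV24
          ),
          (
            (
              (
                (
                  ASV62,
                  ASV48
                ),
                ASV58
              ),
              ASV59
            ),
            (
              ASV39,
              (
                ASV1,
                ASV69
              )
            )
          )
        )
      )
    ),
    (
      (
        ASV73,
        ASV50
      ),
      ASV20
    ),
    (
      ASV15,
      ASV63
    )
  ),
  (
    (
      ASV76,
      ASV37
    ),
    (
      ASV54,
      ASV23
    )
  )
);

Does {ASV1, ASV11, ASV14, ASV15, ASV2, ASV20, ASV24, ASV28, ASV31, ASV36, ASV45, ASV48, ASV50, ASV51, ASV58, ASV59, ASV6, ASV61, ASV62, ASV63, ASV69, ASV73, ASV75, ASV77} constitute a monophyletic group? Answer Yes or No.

The MRCA of the listed taxa subtends (((((ASV61,ASV28,(ASV75,ASV51)),ASV31),(ASV77,ASV2)),((ASV45,ASV6),((ASV36,(ASV11,ASV14),ASV24),((((ASV62,ASV48),ASV58),ASV59),(ASV39,(ASV1,ASV69)))))),((ASV73,ASV50),ASV20),(ASV15,ASV63)).
That clade also contains ASV39, which is not in the proposed group, so the group is not monophyletic.

No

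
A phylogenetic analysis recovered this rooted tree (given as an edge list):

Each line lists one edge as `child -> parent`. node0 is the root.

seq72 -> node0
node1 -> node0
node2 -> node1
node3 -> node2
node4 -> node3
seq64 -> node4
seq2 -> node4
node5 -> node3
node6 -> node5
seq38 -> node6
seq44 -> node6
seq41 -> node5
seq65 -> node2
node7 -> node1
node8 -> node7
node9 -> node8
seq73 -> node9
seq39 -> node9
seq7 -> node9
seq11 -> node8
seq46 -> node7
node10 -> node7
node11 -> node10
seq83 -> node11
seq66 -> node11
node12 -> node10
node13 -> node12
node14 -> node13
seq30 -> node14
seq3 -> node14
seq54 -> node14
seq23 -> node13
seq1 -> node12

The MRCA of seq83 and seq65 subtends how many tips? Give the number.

18

The MRCA of seq83 and seq65 is the node subtending ((((seq64,seq2),((seq38,seq44),seq41)),seq65),(((seq73,seq39,seq7),seq11),seq46,((seq83,seq66),(((seq30,seq3,seq54),seq23),seq1)))).
That clade contains 18 terminal taxa: seq1, seq11, seq2, seq23, seq3, seq30, seq38, seq39, seq41, seq44, seq46, seq54, seq64, seq65, seq66, seq7, seq73, seq83.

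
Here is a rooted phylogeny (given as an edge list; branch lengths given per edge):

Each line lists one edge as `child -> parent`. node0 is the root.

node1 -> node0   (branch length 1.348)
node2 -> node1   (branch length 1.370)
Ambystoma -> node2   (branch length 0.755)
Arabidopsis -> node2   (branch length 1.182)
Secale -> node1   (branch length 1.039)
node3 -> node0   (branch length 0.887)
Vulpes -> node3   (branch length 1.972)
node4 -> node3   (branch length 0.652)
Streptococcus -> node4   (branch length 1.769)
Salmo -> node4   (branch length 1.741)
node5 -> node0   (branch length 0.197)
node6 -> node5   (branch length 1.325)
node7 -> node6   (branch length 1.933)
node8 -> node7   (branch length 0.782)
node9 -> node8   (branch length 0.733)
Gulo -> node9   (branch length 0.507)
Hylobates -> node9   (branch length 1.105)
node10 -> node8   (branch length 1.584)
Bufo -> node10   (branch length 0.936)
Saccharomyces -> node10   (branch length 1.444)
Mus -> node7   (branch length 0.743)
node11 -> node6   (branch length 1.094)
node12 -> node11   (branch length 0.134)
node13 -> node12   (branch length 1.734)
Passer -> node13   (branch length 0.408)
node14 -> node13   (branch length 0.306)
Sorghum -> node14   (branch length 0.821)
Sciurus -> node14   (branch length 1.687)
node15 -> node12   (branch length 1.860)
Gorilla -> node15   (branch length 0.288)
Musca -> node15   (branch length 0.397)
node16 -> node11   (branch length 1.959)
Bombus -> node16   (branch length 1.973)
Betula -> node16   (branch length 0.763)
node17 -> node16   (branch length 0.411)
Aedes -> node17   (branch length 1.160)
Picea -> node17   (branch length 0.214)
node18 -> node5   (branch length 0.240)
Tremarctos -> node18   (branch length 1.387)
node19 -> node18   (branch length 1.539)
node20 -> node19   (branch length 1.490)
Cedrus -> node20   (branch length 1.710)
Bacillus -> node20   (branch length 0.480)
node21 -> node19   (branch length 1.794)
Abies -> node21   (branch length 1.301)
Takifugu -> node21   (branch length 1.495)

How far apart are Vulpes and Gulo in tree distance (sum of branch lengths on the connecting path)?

The path runs Vulpes → … → MRCA → … → Gulo; the MRCA is the root of the tree.
Branch lengths along that path: 1.972 + 0.887 + 0.197 + 1.325 + 1.933 + 0.782 + 0.733 + 0.507 = 8.336.

8.336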